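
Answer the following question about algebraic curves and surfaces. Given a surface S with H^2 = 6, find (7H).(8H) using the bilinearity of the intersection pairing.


Using bilinearity of the intersection pairing on a surface S:
(aH).(bH) = ab * (H.H)
We have H^2 = 6.
D.E = (7H).(8H) = 7*8*6
= 56*6
= 336

336


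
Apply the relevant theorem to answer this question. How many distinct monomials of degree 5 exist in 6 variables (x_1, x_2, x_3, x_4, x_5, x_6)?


The number of degree-5 monomials in 6 variables is C(d+n-1, n-1).
= C(5+6-1, 6-1) = C(10, 5)
= 252

252


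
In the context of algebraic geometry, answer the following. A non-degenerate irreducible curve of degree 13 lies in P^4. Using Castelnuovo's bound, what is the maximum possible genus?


Castelnuovo's bound: write d - 1 = m(r-1) + epsilon with 0 <= epsilon < r-1.
d - 1 = 13 - 1 = 12
r - 1 = 4 - 1 = 3
12 = 4*3 + 0, so m = 4, epsilon = 0
pi(d, r) = m(m-1)(r-1)/2 + m*epsilon
= 4*3*3/2 + 4*0
= 36/2 + 0
= 18 + 0 = 18

18


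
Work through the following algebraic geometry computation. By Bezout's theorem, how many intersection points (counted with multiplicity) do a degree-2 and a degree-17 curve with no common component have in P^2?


Bezout's theorem states the intersection count equals the product of degrees.
Intersection count = 2 * 17 = 34

34


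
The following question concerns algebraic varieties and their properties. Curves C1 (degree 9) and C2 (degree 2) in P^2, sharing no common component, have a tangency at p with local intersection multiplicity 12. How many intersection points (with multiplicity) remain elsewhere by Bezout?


By Bezout's theorem, the total intersection number is d1 * d2.
Total = 9 * 2 = 18
Intersection multiplicity at p = 12
Remaining intersections = 18 - 12 = 6

6


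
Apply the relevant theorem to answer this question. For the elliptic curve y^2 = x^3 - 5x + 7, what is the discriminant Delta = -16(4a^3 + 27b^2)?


Compute each component:
4a^3 = 4*(-5)^3 = 4*(-125) = -500
27b^2 = 27*7^2 = 27*49 = 1323
4a^3 + 27b^2 = -500 + 1323 = 823
Delta = -16*823 = -13168

-13168


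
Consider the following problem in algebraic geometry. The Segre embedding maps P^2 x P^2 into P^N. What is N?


The Segre embedding maps P^m x P^n into P^N via
all products of coordinates from each factor.
N = (m+1)(n+1) - 1
N = (2+1)(2+1) - 1
N = 3*3 - 1
N = 9 - 1 = 8

8


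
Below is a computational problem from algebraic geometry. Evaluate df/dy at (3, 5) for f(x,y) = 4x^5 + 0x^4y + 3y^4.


df/dy = 0*x^4 + 4*3*y^3
At (3,5): 0*3^4 + 4*3*5^3
= 0 + 1500
= 1500

1500


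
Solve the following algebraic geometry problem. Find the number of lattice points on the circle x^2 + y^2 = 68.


Systematically check integer values of x where x^2 <= 68.
For each valid x, check if 68 - x^2 is a perfect square.
x=2: 68 - 4 = 64, sqrt = 8 (valid)
x=8: 68 - 64 = 4, sqrt = 2 (valid)
Total integer solutions found: 8

8


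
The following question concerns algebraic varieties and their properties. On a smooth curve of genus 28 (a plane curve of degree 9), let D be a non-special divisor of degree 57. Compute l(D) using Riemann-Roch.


First, compute the genus of a smooth plane curve of degree 9:
g = (d-1)(d-2)/2 = (9-1)(9-2)/2 = 28
For a non-special divisor D (i.e., h^1(D) = 0), Riemann-Roch gives:
l(D) = deg(D) - g + 1
Since deg(D) = 57 >= 2g - 1 = 55, D is non-special.
l(D) = 57 - 28 + 1 = 30

30


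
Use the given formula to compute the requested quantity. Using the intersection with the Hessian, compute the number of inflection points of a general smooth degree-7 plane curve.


For a general smooth plane curve C of degree d, the inflection points are
the intersection of C with its Hessian curve, which has degree 3(d-2).
By Bezout, the total intersection number is d * 3(d-2) = 7 * 15 = 105.
For a general curve every flex is ordinary, so each contributes
multiplicity 1 to C·Hess(C), and the number of distinct inflection
points is 3d(d-2).
Inflection points = 3*7*(7-2) = 3*7*5 = 105

105


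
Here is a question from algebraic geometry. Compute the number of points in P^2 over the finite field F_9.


P^2(F_9) has (q^(n+1) - 1)/(q - 1) points.
= 9^2 + 9^1 + 9^0
= 81 + 9 + 1
= 91

91


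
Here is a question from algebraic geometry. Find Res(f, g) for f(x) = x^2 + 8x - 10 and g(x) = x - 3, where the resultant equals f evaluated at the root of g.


For Res(f, x - c), we evaluate f at x = c.
f(3) = 3^2 + 8*3 - 10
= 9 + 24 - 10
= 33 - 10 = 23
Res(f, g) = 23

23


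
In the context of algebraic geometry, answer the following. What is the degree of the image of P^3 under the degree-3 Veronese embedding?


The Veronese variety v_3(P^3) has degree d^r.
d^r = 3^3 = 27

27


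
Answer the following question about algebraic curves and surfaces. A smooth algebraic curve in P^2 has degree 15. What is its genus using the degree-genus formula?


Using the genus formula for smooth plane curves:
g = (d-1)(d-2)/2
g = (15-1)(15-2)/2
g = 14*13/2
g = 182/2 = 91

91


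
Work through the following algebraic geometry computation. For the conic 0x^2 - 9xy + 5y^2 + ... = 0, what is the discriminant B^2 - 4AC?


The discriminant of a conic Ax^2 + Bxy + Cy^2 + ... = 0 is B^2 - 4AC.
B^2 = (-9)^2 = 81
4AC = 4*0*5 = 0
Discriminant = 81 + 0 = 81

81


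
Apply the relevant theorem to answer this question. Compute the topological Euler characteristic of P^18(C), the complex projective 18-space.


The complex projective space P^18 has one cell in each even real dimension 0, 2, ..., 36.
The cohomology groups are H^{2k}(P^18) = Z for k = 0,...,18, and 0 otherwise.
Euler characteristic = sum of Betti numbers = 1 per even-dimensional cohomology group.
chi(P^18) = 18 + 1 = 19

19


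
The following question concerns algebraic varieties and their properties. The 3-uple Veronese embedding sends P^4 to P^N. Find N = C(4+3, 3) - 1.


The Veronese embedding v_d: P^n -> P^N maps each point to all
degree-d monomials in n+1 homogeneous coordinates.
N = C(n+d, d) - 1
N = C(4+3, 3) - 1
N = C(7, 3) - 1
C(7, 3) = 35
N = 35 - 1 = 34

34


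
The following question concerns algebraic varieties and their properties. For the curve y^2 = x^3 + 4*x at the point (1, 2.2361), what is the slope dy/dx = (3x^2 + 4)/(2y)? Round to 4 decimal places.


Using implicit differentiation of y^2 = x^3 + 4*x:
2y * dy/dx = 3x^2 + 4
dy/dx = (3x^2 + 4)/(2y)
Numerator: 3*1^2 + 4 = 7
Denominator: 2*2.2361 = 4.4722
dy/dx = 7/4.4722 = 1.5652

1.5652


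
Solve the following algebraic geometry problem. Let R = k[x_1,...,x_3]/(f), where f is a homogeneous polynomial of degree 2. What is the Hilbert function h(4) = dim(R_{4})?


For R = k[x_1,...,x_n]/(f) with f homogeneous of degree e:
The Hilbert series is (1 - t^e)/(1 - t)^n.
So h(d) = C(d+n-1, n-1) - C(d-e+n-1, n-1) for d >= e.
With n=3, e=2, d=4:
C(4+3-1, 3-1) = C(6, 2) = 15
C(4-2+3-1, 3-1) = C(4, 2) = 6
h(4) = 15 - 6 = 9

9


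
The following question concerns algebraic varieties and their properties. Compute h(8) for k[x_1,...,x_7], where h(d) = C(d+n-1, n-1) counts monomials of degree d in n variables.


The Hilbert function for the polynomial ring in 7 variables is:
h(d) = C(d+n-1, n-1)
h(8) = C(8+7-1, 7-1) = C(14, 6)
= 14! / (6! * 8!)
= 3003

3003


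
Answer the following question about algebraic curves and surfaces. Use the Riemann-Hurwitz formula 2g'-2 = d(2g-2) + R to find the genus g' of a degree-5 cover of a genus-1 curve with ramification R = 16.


Riemann-Hurwitz formula: 2g' - 2 = d(2g - 2) + R
Given: d = 5, g = 1, R = 16
2g' - 2 = 5*(2*1 - 2) + 16
2g' - 2 = 5*0 + 16
2g' - 2 = 0 + 16 = 16
2g' = 18
g' = 9

9


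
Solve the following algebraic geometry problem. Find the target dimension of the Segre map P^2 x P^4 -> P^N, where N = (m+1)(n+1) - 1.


The Segre embedding maps P^m x P^n into P^N via
all products of coordinates from each factor.
N = (m+1)(n+1) - 1
N = (2+1)(4+1) - 1
N = 3*5 - 1
N = 15 - 1 = 14

14


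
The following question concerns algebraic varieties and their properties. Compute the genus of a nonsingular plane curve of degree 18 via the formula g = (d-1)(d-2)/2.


Using the genus formula for smooth plane curves:
g = (d-1)(d-2)/2
g = (18-1)(18-2)/2
g = 17*16/2
g = 272/2 = 136

136


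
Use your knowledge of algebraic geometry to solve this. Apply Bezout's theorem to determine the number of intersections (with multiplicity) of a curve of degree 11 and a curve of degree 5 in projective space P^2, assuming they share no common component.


Bezout's theorem states the intersection count equals the product of degrees.
Intersection count = 11 * 5 = 55

55


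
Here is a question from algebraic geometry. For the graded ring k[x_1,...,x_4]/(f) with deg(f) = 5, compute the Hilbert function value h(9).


For R = k[x_1,...,x_n]/(f) with f homogeneous of degree e:
The Hilbert series is (1 - t^e)/(1 - t)^n.
So h(d) = C(d+n-1, n-1) - C(d-e+n-1, n-1) for d >= e.
With n=4, e=5, d=9:
C(9+4-1, 4-1) = C(12, 3) = 220
C(9-5+4-1, 4-1) = C(7, 3) = 35
h(9) = 220 - 35 = 185

185


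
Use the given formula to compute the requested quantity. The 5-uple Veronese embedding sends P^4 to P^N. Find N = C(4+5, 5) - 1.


The Veronese embedding v_d: P^n -> P^N maps each point to all
degree-d monomials in n+1 homogeneous coordinates.
N = C(n+d, d) - 1
N = C(4+5, 5) - 1
N = C(9, 5) - 1
C(9, 5) = 126
N = 126 - 1 = 125

125


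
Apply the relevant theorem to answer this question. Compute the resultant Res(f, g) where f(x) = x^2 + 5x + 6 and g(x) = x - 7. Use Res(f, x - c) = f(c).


For Res(f, x - c), we evaluate f at x = c.
f(7) = 7^2 + 5*7 + 6
= 49 + 35 + 6
= 84 + 6 = 90
Res(f, g) = 90

90


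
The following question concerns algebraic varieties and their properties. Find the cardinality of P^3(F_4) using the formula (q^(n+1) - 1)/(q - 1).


P^3(F_4) has (q^(n+1) - 1)/(q - 1) points.
= 4^3 + 4^2 + 4^1 + 4^0
= 64 + 16 + 4 + 1
= 85

85


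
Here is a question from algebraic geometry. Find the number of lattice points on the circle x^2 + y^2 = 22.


Systematically check integer values of x where x^2 <= 22.
For each valid x, check if 22 - x^2 is a perfect square.
Total integer solutions found: 0

0


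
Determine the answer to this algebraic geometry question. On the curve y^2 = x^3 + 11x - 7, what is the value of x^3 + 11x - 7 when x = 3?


Compute x^3 + 11x - 7 at x = 3:
x^3 = 3^3 = 27
11*x = 11*3 = 33
Sum: 27 + 33 - 7 = 53

53


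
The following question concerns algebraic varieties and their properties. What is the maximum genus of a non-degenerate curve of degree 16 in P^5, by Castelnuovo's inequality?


Castelnuovo's bound: write d - 1 = m(r-1) + epsilon with 0 <= epsilon < r-1.
d - 1 = 16 - 1 = 15
r - 1 = 5 - 1 = 4
15 = 3*4 + 3, so m = 3, epsilon = 3
pi(d, r) = m(m-1)(r-1)/2 + m*epsilon
= 3*2*4/2 + 3*3
= 24/2 + 9
= 12 + 9 = 21

21


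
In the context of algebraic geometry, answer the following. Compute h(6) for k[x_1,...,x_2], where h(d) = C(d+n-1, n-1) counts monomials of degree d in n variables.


The Hilbert function for the polynomial ring in 2 variables is:
h(d) = C(d+n-1, n-1)
h(6) = C(6+2-1, 2-1) = C(7, 1)
= 7! / (1! * 6!)
= 7

7


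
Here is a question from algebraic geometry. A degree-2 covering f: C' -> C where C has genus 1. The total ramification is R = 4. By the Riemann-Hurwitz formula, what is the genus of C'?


Riemann-Hurwitz formula: 2g' - 2 = d(2g - 2) + R
Given: d = 2, g = 1, R = 4
2g' - 2 = 2*(2*1 - 2) + 4
2g' - 2 = 2*0 + 4
2g' - 2 = 0 + 4 = 4
2g' = 6
g' = 3

3


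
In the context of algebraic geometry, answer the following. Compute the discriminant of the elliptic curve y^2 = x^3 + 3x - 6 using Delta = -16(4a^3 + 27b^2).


Compute each component:
4a^3 = 4*3^3 = 4*27 = 108
27b^2 = 27*(-6)^2 = 27*36 = 972
4a^3 + 27b^2 = 108 + 972 = 1080
Delta = -16*1080 = -17280

-17280


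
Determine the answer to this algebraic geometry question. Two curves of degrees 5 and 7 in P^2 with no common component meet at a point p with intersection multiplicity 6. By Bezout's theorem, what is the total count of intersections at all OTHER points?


By Bezout's theorem, the total intersection number is d1 * d2.
Total = 5 * 7 = 35
Intersection multiplicity at p = 6
Remaining intersections = 35 - 6 = 29

29


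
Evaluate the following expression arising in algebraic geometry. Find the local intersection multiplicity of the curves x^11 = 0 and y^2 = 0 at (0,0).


The intersection multiplicity of V(x^a) and V(y^b) at the origin is:
I(O; V(x^11), V(y^2)) = dim_k(k[x,y]/(x^11, y^2))
A basis for k[x,y]/(x^11, y^2) is the set of monomials x^i * y^j
where 0 <= i < 11 and 0 <= j < 2.
The number of such monomials is 11 * 2 = 22

22


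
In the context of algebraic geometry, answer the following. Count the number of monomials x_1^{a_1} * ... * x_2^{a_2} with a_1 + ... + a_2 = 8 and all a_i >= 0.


The number of degree-8 monomials in 2 variables is C(d+n-1, n-1).
= C(8+2-1, 2-1) = C(9, 1)
= 9

9


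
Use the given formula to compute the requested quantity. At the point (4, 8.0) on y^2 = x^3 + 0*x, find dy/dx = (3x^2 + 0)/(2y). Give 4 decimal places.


Using implicit differentiation of y^2 = x^3 + 0*x:
2y * dy/dx = 3x^2 + 0
dy/dx = (3x^2 + 0)/(2y)
Numerator: 3*4^2 + 0 = 48
Denominator: 2*8.0 = 16.0
dy/dx = 48/16.0 = 3.0000

3.0000


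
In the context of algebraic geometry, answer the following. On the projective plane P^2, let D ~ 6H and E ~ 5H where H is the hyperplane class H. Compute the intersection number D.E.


Using bilinearity of the intersection pairing on the projective plane P^2:
(aH).(bH) = ab * (H.H)
We have H^2 = 1 (Bezout).
D.E = (6H).(5H) = 6*5*1
= 30*1
= 30

30


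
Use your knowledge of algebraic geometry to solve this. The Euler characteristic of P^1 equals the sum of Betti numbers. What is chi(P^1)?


The complex projective space P^1 has one cell in each even real dimension 0, 2, ..., 2.
The cohomology groups are H^{2k}(P^1) = Z for k = 0,...,1, and 0 otherwise.
Euler characteristic = sum of Betti numbers = 1 per even-dimensional cohomology group.
chi(P^1) = 1 + 1 = 2

2


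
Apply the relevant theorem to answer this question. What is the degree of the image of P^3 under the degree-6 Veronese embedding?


The Veronese variety v_6(P^3) has degree d^r.
d^r = 6^3 = 216

216


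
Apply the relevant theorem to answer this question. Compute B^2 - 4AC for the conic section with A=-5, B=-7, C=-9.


The discriminant of a conic Ax^2 + Bxy + Cy^2 + ... = 0 is B^2 - 4AC.
B^2 = (-7)^2 = 49
4AC = 4*(-5)*(-9) = 180
Discriminant = 49 - 180 = -131

-131


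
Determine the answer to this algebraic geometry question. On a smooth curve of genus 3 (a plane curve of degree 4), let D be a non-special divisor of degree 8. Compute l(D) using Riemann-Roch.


First, compute the genus of a smooth plane curve of degree 4:
g = (d-1)(d-2)/2 = (4-1)(4-2)/2 = 3
For a non-special divisor D (i.e., h^1(D) = 0), Riemann-Roch gives:
l(D) = deg(D) - g + 1
Since deg(D) = 8 >= 2g - 1 = 5, D is non-special.
l(D) = 8 - 3 + 1 = 6

6


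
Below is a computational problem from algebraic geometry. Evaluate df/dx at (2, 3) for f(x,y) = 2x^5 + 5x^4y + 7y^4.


df/dx = 5*2*x^4 + 4*5*x^3*y
At (2,3): 5*2*2^4 + 4*5*2^3*3
= 160 + 480
= 640

640


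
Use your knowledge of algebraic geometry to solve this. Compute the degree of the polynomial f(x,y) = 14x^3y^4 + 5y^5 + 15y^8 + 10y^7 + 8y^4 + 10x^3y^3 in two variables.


Examine each term for its total degree (sum of exponents).
  Term '14x^3y^4' has total degree 3+4 = 7.
  Term '5y^5' has total degree 0+5 = 5.
  Term '15y^8' has total degree 0+8 = 8.
  Term '10y^7' has total degree 0+7 = 7.
  Term '8y^4' has total degree 0+4 = 4.
  Term '10x^3y^3' has total degree 3+3 = 6.
The maximum total degree among all terms is 8.

8


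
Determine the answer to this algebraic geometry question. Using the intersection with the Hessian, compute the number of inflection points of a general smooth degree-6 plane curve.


For a general smooth plane curve C of degree d, the inflection points are
the intersection of C with its Hessian curve, which has degree 3(d-2).
By Bezout, the total intersection number is d * 3(d-2) = 6 * 12 = 72.
For a general curve every flex is ordinary, so each contributes
multiplicity 1 to C·Hess(C), and the number of distinct inflection
points is 3d(d-2).
Inflection points = 3*6*(6-2) = 3*6*4 = 72

72


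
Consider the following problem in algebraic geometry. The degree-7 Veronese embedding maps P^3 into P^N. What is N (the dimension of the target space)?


The Veronese embedding v_d: P^n -> P^N maps each point to all
degree-d monomials in n+1 homogeneous coordinates.
N = C(n+d, d) - 1
N = C(3+7, 7) - 1
N = C(10, 7) - 1
C(10, 7) = 120
N = 120 - 1 = 119

119


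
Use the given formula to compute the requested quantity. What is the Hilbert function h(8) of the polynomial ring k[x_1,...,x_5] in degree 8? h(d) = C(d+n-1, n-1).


The Hilbert function for the polynomial ring in 5 variables is:
h(d) = C(d+n-1, n-1)
h(8) = C(8+5-1, 5-1) = C(12, 4)
= 12! / (4! * 8!)
= 495

495


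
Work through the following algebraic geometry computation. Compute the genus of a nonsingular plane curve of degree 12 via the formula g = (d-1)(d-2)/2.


Using the genus formula for smooth plane curves:
g = (d-1)(d-2)/2
g = (12-1)(12-2)/2
g = 11*10/2
g = 110/2 = 55

55


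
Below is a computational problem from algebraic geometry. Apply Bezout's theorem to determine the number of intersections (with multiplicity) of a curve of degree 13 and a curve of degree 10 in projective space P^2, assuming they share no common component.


Bezout's theorem states the intersection count equals the product of degrees.
Intersection count = 13 * 10 = 130

130


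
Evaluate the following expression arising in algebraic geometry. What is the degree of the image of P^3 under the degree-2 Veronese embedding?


The Veronese variety v_2(P^3) has degree d^r.
d^r = 2^3 = 8

8


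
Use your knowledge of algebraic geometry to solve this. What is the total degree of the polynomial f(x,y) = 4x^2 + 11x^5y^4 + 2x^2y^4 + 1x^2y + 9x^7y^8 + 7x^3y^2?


Examine each term for its total degree (sum of exponents).
  Term '4x^2' has total degree 2+0 = 2.
  Term '11x^5y^4' has total degree 5+4 = 9.
  Term '2x^2y^4' has total degree 2+4 = 6.
  Term '1x^2y' has total degree 2+1 = 3.
  Term '9x^7y^8' has total degree 7+8 = 15.
  Term '7x^3y^2' has total degree 3+2 = 5.
The maximum total degree among all terms is 15.

15


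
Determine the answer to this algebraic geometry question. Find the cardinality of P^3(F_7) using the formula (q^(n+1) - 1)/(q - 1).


P^3(F_7) has (q^(n+1) - 1)/(q - 1) points.
= 7^3 + 7^2 + 7^1 + 7^0
= 343 + 49 + 7 + 1
= 400

400


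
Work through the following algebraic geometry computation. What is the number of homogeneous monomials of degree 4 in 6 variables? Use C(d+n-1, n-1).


The number of degree-4 monomials in 6 variables is C(d+n-1, n-1).
= C(4+6-1, 6-1) = C(9, 5)
= 126

126


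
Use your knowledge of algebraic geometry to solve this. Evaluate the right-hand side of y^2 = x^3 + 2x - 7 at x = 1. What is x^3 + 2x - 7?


Compute x^3 + 2x - 7 at x = 1:
x^3 = 1^3 = 1
2*x = 2*1 = 2
Sum: 1 + 2 - 7 = -4

-4


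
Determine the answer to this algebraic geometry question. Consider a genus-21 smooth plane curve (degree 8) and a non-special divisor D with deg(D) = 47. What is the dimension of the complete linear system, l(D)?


First, compute the genus of a smooth plane curve of degree 8:
g = (d-1)(d-2)/2 = (8-1)(8-2)/2 = 21
For a non-special divisor D (i.e., h^1(D) = 0), Riemann-Roch gives:
l(D) = deg(D) - g + 1
Since deg(D) = 47 >= 2g - 1 = 41, D is non-special.
l(D) = 47 - 21 + 1 = 27

27


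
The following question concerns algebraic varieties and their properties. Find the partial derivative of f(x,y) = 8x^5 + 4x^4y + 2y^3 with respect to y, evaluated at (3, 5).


df/dy = 4*x^4 + 3*2*y^2
At (3,5): 4*3^4 + 3*2*5^2
= 324 + 150
= 474

474


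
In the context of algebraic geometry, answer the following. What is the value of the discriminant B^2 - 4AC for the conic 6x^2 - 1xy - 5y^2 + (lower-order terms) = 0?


The discriminant of a conic Ax^2 + Bxy + Cy^2 + ... = 0 is B^2 - 4AC.
B^2 = (-1)^2 = 1
4AC = 4*6*(-5) = -120
Discriminant = 1 + 120 = 121

121


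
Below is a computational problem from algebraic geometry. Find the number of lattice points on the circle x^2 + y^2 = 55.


Systematically check integer values of x where x^2 <= 55.
For each valid x, check if 55 - x^2 is a perfect square.
Total integer solutions found: 0

0


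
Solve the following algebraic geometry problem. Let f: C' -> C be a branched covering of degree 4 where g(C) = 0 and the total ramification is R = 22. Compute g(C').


Riemann-Hurwitz formula: 2g' - 2 = d(2g - 2) + R
Given: d = 4, g = 0, R = 22
2g' - 2 = 4*(2*0 - 2) + 22
2g' - 2 = 4*(-2) + 22
2g' - 2 = -8 + 22 = 14
2g' = 16
g' = 8

8


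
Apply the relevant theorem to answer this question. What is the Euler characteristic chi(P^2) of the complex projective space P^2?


The complex projective space P^2 has one cell in each even real dimension 0, 2, ..., 4.
The cohomology groups are H^{2k}(P^2) = Z for k = 0,...,2, and 0 otherwise.
Euler characteristic = sum of Betti numbers = 1 per even-dimensional cohomology group.
chi(P^2) = 2 + 1 = 3

3


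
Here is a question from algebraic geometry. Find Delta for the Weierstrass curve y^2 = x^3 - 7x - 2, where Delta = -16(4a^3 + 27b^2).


Compute each component:
4a^3 = 4*(-7)^3 = 4*(-343) = -1372
27b^2 = 27*(-2)^2 = 27*4 = 108
4a^3 + 27b^2 = -1372 + 108 = -1264
Delta = -16*(-1264) = 20224

20224


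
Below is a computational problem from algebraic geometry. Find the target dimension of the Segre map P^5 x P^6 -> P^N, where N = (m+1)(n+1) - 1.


The Segre embedding maps P^m x P^n into P^N via
all products of coordinates from each factor.
N = (m+1)(n+1) - 1
N = (5+1)(6+1) - 1
N = 6*7 - 1
N = 42 - 1 = 41

41


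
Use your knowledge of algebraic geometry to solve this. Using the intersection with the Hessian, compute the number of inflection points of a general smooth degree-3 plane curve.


For a general smooth plane curve C of degree d, the inflection points are
the intersection of C with its Hessian curve, which has degree 3(d-2).
By Bezout, the total intersection number is d * 3(d-2) = 3 * 3 = 9.
For a general curve every flex is ordinary, so each contributes
multiplicity 1 to C·Hess(C), and the number of distinct inflection
points is 3d(d-2).
Inflection points = 3*3*(3-2) = 3*3*1 = 9

9


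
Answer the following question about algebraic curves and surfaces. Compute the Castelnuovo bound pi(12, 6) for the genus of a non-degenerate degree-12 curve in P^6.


Castelnuovo's bound: write d - 1 = m(r-1) + epsilon with 0 <= epsilon < r-1.
d - 1 = 12 - 1 = 11
r - 1 = 6 - 1 = 5
11 = 2*5 + 1, so m = 2, epsilon = 1
pi(d, r) = m(m-1)(r-1)/2 + m*epsilon
= 2*1*5/2 + 2*1
= 10/2 + 2
= 5 + 2 = 7

7


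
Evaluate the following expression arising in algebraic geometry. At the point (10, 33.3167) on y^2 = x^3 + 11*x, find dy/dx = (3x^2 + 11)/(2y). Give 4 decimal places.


Using implicit differentiation of y^2 = x^3 + 11*x:
2y * dy/dx = 3x^2 + 11
dy/dx = (3x^2 + 11)/(2y)
Numerator: 3*10^2 + 11 = 311
Denominator: 2*33.3167 = 66.6334
dy/dx = 311/66.6334 = 4.6673

4.6673


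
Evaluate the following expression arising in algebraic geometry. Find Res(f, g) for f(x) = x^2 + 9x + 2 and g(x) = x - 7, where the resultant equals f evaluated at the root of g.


For Res(f, x - c), we evaluate f at x = c.
f(7) = 7^2 + 9*7 + 2
= 49 + 63 + 2
= 112 + 2 = 114
Res(f, g) = 114

114


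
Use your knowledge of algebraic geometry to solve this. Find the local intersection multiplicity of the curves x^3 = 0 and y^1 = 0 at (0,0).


The intersection multiplicity of V(x^a) and V(y^b) at the origin is:
I(O; V(x^3), V(y^1)) = dim_k(k[x,y]/(x^3, y^1))
A basis for k[x,y]/(x^3, y^1) is the set of monomials x^i * y^j
where 0 <= i < 3 and 0 <= j < 1.
The number of such monomials is 3 * 1 = 3

3


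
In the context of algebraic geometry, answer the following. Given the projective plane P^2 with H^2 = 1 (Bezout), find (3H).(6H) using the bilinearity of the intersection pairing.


Using bilinearity of the intersection pairing on the projective plane P^2:
(aH).(bH) = ab * (H.H)
We have H^2 = 1 (Bezout).
D.E = (3H).(6H) = 3*6*1
= 18*1
= 18

18


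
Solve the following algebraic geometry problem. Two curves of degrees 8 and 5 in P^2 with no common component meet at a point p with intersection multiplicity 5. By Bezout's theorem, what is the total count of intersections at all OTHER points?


By Bezout's theorem, the total intersection number is d1 * d2.
Total = 8 * 5 = 40
Intersection multiplicity at p = 5
Remaining intersections = 40 - 5 = 35

35


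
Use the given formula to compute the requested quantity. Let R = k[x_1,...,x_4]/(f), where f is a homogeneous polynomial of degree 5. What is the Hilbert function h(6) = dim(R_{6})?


For R = k[x_1,...,x_n]/(f) with f homogeneous of degree e:
The Hilbert series is (1 - t^e)/(1 - t)^n.
So h(d) = C(d+n-1, n-1) - C(d-e+n-1, n-1) for d >= e.
With n=4, e=5, d=6:
C(6+4-1, 4-1) = C(9, 3) = 84
C(6-5+4-1, 4-1) = C(4, 3) = 4
h(6) = 84 - 4 = 80

80


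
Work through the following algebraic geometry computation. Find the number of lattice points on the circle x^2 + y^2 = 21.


Systematically check integer values of x where x^2 <= 21.
For each valid x, check if 21 - x^2 is a perfect square.
Total integer solutions found: 0

0


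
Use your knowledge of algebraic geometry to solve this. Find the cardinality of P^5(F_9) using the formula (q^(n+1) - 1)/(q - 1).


P^5(F_9) has (q^(n+1) - 1)/(q - 1) points.
= 9^5 + 9^4 + 9^3 + 9^2 + 9^1 + 9^0
= 59049 + 6561 + 729 + 81 + 9 + 1
= 66430

66430


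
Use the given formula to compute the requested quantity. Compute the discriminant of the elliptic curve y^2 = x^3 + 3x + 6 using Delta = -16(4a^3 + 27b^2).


Compute each component:
4a^3 = 4*3^3 = 4*27 = 108
27b^2 = 27*6^2 = 27*36 = 972
4a^3 + 27b^2 = 108 + 972 = 1080
Delta = -16*1080 = -17280

-17280


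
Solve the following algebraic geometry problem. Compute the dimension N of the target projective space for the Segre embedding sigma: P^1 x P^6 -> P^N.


The Segre embedding maps P^m x P^n into P^N via
all products of coordinates from each factor.
N = (m+1)(n+1) - 1
N = (1+1)(6+1) - 1
N = 2*7 - 1
N = 14 - 1 = 13

13


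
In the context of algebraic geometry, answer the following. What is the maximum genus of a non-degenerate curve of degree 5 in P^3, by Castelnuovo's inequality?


Castelnuovo's bound: write d - 1 = m(r-1) + epsilon with 0 <= epsilon < r-1.
d - 1 = 5 - 1 = 4
r - 1 = 3 - 1 = 2
4 = 2*2 + 0, so m = 2, epsilon = 0
pi(d, r) = m(m-1)(r-1)/2 + m*epsilon
= 2*1*2/2 + 2*0
= 4/2 + 0
= 2 + 0 = 2

2


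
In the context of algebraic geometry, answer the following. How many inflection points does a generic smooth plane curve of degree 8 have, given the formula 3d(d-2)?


For a general smooth plane curve C of degree d, the inflection points are
the intersection of C with its Hessian curve, which has degree 3(d-2).
By Bezout, the total intersection number is d * 3(d-2) = 8 * 18 = 144.
For a general curve every flex is ordinary, so each contributes
multiplicity 1 to C·Hess(C), and the number of distinct inflection
points is 3d(d-2).
Inflection points = 3*8*(8-2) = 3*8*6 = 144

144


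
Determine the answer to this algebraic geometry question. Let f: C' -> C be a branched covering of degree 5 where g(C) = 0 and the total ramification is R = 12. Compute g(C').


Riemann-Hurwitz formula: 2g' - 2 = d(2g - 2) + R
Given: d = 5, g = 0, R = 12
2g' - 2 = 5*(2*0 - 2) + 12
2g' - 2 = 5*(-2) + 12
2g' - 2 = -10 + 12 = 2
2g' = 4
g' = 2

2


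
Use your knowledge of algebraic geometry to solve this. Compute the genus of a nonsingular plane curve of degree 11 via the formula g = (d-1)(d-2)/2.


Using the genus formula for smooth plane curves:
g = (d-1)(d-2)/2
g = (11-1)(11-2)/2
g = 10*9/2
g = 90/2 = 45

45


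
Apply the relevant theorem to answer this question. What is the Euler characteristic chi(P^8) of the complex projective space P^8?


The complex projective space P^8 has one cell in each even real dimension 0, 2, ..., 16.
The cohomology groups are H^{2k}(P^8) = Z for k = 0,...,8, and 0 otherwise.
Euler characteristic = sum of Betti numbers = 1 per even-dimensional cohomology group.
chi(P^8) = 8 + 1 = 9

9


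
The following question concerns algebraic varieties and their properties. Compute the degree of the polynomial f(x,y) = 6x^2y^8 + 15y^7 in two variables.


Examine each term for its total degree (sum of exponents).
  Term '6x^2y^8' has total degree 2+8 = 10.
  Term '15y^7' has total degree 0+7 = 7.
The maximum total degree among all terms is 10.

10


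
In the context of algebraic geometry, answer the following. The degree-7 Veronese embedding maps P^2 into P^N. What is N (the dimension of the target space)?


The Veronese embedding v_d: P^n -> P^N maps each point to all
degree-d monomials in n+1 homogeneous coordinates.
N = C(n+d, d) - 1
N = C(2+7, 7) - 1
N = C(9, 7) - 1
C(9, 7) = 36
N = 36 - 1 = 35

35


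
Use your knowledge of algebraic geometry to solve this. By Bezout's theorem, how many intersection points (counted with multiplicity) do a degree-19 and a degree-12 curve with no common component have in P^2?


Bezout's theorem states the intersection count equals the product of degrees.
Intersection count = 19 * 12 = 228

228


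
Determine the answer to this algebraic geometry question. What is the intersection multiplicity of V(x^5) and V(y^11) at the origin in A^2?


The intersection multiplicity of V(x^a) and V(y^b) at the origin is:
I(O; V(x^5), V(y^11)) = dim_k(k[x,y]/(x^5, y^11))
A basis for k[x,y]/(x^5, y^11) is the set of monomials x^i * y^j
where 0 <= i < 5 and 0 <= j < 11.
The number of such monomials is 5 * 11 = 55

55


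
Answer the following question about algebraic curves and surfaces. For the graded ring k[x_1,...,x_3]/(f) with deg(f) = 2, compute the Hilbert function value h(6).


For R = k[x_1,...,x_n]/(f) with f homogeneous of degree e:
The Hilbert series is (1 - t^e)/(1 - t)^n.
So h(d) = C(d+n-1, n-1) - C(d-e+n-1, n-1) for d >= e.
With n=3, e=2, d=6:
C(6+3-1, 3-1) = C(8, 2) = 28
C(6-2+3-1, 3-1) = C(6, 2) = 15
h(6) = 28 - 15 = 13

13


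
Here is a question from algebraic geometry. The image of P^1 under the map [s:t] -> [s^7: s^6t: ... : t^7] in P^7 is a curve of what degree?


The rational normal curve in P^7 is the image of P^1 under the 7-uple Veronese.
A general hyperplane in P^7 pulls back to a degree-7 form on P^1, which has 7 zeros,
so the curve meets a general hyperplane in 7 points. Degree = 7.

7


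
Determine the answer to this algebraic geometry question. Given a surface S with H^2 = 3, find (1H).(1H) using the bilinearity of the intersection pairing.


Using bilinearity of the intersection pairing on a surface S:
(aH).(bH) = ab * (H.H)
We have H^2 = 3.
D.E = (1H).(1H) = 1*1*3
= 1*3
= 3

3


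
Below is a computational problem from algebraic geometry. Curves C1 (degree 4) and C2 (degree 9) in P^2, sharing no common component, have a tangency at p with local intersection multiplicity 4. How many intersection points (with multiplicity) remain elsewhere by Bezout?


By Bezout's theorem, the total intersection number is d1 * d2.
Total = 4 * 9 = 36
Intersection multiplicity at p = 4
Remaining intersections = 36 - 4 = 32

32


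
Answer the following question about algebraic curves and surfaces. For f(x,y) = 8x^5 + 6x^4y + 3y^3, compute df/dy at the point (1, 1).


df/dy = 6*x^4 + 3*3*y^2
At (1,1): 6*1^4 + 3*3*1^2
= 6 + 9
= 15

15


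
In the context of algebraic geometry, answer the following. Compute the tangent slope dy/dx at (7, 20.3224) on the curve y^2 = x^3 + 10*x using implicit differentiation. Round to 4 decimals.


Using implicit differentiation of y^2 = x^3 + 10*x:
2y * dy/dx = 3x^2 + 10
dy/dx = (3x^2 + 10)/(2y)
Numerator: 3*7^2 + 10 = 157
Denominator: 2*20.3224 = 40.6448
dy/dx = 157/40.6448 = 3.8627

3.8627


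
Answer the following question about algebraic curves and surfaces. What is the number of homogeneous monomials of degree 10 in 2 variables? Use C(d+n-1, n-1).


The number of degree-10 monomials in 2 variables is C(d+n-1, n-1).
= C(10+2-1, 2-1) = C(11, 1)
= 11

11


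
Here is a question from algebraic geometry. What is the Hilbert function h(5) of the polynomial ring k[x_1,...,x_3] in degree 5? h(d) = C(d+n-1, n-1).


The Hilbert function for the polynomial ring in 3 variables is:
h(d) = C(d+n-1, n-1)
h(5) = C(5+3-1, 3-1) = C(7, 2)
= 7! / (2! * 5!)
= 21

21


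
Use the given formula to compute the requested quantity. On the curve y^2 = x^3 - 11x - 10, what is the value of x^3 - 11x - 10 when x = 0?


Compute x^3 - 11x - 10 at x = 0:
x^3 = 0^3 = 0
(-11)*x = (-11)*0 = 0
Sum: 0 + 0 - 10 = -10

-10


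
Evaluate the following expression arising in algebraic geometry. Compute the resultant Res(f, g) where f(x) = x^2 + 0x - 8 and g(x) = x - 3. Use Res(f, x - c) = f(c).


For Res(f, x - c), we evaluate f at x = c.
f(3) = 3^2 + 0*3 - 8
= 9 + 0 - 8
= 9 - 8 = 1
Res(f, g) = 1

1


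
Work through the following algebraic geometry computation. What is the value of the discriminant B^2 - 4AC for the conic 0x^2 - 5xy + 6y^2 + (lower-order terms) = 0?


The discriminant of a conic Ax^2 + Bxy + Cy^2 + ... = 0 is B^2 - 4AC.
B^2 = (-5)^2 = 25
4AC = 4*0*6 = 0
Discriminant = 25 + 0 = 25

25


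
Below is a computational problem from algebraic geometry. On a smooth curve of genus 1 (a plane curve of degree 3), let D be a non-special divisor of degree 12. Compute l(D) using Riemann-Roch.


First, compute the genus of a smooth plane curve of degree 3:
g = (d-1)(d-2)/2 = (3-1)(3-2)/2 = 1
For a non-special divisor D (i.e., h^1(D) = 0), Riemann-Roch gives:
l(D) = deg(D) - g + 1
Since deg(D) = 12 >= 2g - 1 = 1, D is non-special.
l(D) = 12 - 1 + 1 = 12

12


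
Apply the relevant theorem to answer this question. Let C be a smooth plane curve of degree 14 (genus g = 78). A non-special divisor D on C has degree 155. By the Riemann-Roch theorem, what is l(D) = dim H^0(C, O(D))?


First, compute the genus of a smooth plane curve of degree 14:
g = (d-1)(d-2)/2 = (14-1)(14-2)/2 = 78
For a non-special divisor D (i.e., h^1(D) = 0), Riemann-Roch gives:
l(D) = deg(D) - g + 1
Since deg(D) = 155 >= 2g - 1 = 155, D is non-special.
l(D) = 155 - 78 + 1 = 78

78


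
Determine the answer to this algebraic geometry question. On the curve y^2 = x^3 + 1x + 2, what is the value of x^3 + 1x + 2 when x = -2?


Compute x^3 + 1x + 2 at x = -2:
x^3 = (-2)^3 = -8
1*x = 1*(-2) = -2
Sum: -8 - 2 + 2 = -8

-8


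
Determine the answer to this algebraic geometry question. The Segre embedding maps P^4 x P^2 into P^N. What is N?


The Segre embedding maps P^m x P^n into P^N via
all products of coordinates from each factor.
N = (m+1)(n+1) - 1
N = (4+1)(2+1) - 1
N = 5*3 - 1
N = 15 - 1 = 14

14


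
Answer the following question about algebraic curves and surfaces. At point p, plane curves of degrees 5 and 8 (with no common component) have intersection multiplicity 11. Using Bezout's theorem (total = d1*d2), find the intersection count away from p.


By Bezout's theorem, the total intersection number is d1 * d2.
Total = 5 * 8 = 40
Intersection multiplicity at p = 11
Remaining intersections = 40 - 11 = 29

29


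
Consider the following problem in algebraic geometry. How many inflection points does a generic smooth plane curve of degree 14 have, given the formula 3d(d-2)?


For a general smooth plane curve C of degree d, the inflection points are
the intersection of C with its Hessian curve, which has degree 3(d-2).
By Bezout, the total intersection number is d * 3(d-2) = 14 * 36 = 504.
For a general curve every flex is ordinary, so each contributes
multiplicity 1 to C·Hess(C), and the number of distinct inflection
points is 3d(d-2).
Inflection points = 3*14*(14-2) = 3*14*12 = 504

504


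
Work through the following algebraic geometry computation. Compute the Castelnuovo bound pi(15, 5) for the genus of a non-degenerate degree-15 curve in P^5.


Castelnuovo's bound: write d - 1 = m(r-1) + epsilon with 0 <= epsilon < r-1.
d - 1 = 15 - 1 = 14
r - 1 = 5 - 1 = 4
14 = 3*4 + 2, so m = 3, epsilon = 2
pi(d, r) = m(m-1)(r-1)/2 + m*epsilon
= 3*2*4/2 + 3*2
= 24/2 + 6
= 12 + 6 = 18

18


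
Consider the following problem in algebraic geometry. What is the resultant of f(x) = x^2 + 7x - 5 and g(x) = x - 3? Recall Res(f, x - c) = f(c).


For Res(f, x - c), we evaluate f at x = c.
f(3) = 3^2 + 7*3 - 5
= 9 + 21 - 5
= 30 - 5 = 25
Res(f, g) = 25

25


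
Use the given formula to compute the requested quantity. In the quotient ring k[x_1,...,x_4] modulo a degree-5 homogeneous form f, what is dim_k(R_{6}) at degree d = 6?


For R = k[x_1,...,x_n]/(f) with f homogeneous of degree e:
The Hilbert series is (1 - t^e)/(1 - t)^n.
So h(d) = C(d+n-1, n-1) - C(d-e+n-1, n-1) for d >= e.
With n=4, e=5, d=6:
C(6+4-1, 4-1) = C(9, 3) = 84
C(6-5+4-1, 4-1) = C(4, 3) = 4
h(6) = 84 - 4 = 80

80


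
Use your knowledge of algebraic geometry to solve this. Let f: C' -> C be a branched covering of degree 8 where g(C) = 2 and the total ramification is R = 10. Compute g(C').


Riemann-Hurwitz formula: 2g' - 2 = d(2g - 2) + R
Given: d = 8, g = 2, R = 10
2g' - 2 = 8*(2*2 - 2) + 10
2g' - 2 = 8*2 + 10
2g' - 2 = 16 + 10 = 26
2g' = 28
g' = 14

14


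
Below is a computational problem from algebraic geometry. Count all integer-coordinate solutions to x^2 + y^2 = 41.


Systematically check integer values of x where x^2 <= 41.
For each valid x, check if 41 - x^2 is a perfect square.
x=4: 41 - 16 = 25, sqrt = 5 (valid)
x=5: 41 - 25 = 16, sqrt = 4 (valid)
Total integer solutions found: 8

8


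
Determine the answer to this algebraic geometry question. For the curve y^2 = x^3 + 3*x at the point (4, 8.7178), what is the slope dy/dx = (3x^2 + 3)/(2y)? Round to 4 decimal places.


Using implicit differentiation of y^2 = x^3 + 3*x:
2y * dy/dx = 3x^2 + 3
dy/dx = (3x^2 + 3)/(2y)
Numerator: 3*4^2 + 3 = 51
Denominator: 2*8.7178 = 17.4356
dy/dx = 51/17.4356 = 2.9250

2.9250


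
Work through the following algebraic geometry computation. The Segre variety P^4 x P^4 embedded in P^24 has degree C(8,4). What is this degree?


The degree of the Segre variety P^4 x P^4 is C(m+n, m).
= C(8, 4)
= 70

70


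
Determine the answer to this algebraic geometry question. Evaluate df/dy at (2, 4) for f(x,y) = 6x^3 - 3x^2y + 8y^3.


df/dy = (-3)*x^2 + 3*8*y^2
At (2,4): (-3)*2^2 + 3*8*4^2
= -12 + 384
= 372

372


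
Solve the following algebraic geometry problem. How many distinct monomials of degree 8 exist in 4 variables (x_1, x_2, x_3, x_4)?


The number of degree-8 monomials in 4 variables is C(d+n-1, n-1).
= C(8+4-1, 4-1) = C(11, 3)
= 165

165


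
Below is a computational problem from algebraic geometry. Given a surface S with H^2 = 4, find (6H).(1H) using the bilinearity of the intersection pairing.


Using bilinearity of the intersection pairing on a surface S:
(aH).(bH) = ab * (H.H)
We have H^2 = 4.
D.E = (6H).(1H) = 6*1*4
= 6*4
= 24

24


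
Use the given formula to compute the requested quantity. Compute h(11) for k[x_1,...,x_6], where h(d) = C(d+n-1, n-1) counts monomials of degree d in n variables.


The Hilbert function for the polynomial ring in 6 variables is:
h(d) = C(d+n-1, n-1)
h(11) = C(11+6-1, 6-1) = C(16, 5)
= 16! / (5! * 11!)
= 4368

4368


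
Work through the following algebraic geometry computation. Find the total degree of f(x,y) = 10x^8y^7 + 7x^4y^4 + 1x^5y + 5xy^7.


Examine each term for its total degree (sum of exponents).
  Term '10x^8y^7' has total degree 8+7 = 15.
  Term '7x^4y^4' has total degree 4+4 = 8.
  Term '1x^5y' has total degree 5+1 = 6.
  Term '5xy^7' has total degree 1+7 = 8.
The maximum total degree among all terms is 15.

15
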